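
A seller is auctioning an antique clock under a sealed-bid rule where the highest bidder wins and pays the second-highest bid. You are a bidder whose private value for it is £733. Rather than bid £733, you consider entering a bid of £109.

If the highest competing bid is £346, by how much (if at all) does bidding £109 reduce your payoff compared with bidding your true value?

£387

Bidding your value £733: you win (since £733 > £346) and pay £346. Payoff £387.
Bidding £109: you lose. Payoff £0.
The competing bid £346 lies between your shaded bid and your value, so underbidding forfeits an item you could have won at a profitable price.
Loss from deviating = £387 − (£0) = £387.
Truthful bidding weakly dominates here: raising your bid can only win items priced above your value, and lowering it can only forfeit items priced below.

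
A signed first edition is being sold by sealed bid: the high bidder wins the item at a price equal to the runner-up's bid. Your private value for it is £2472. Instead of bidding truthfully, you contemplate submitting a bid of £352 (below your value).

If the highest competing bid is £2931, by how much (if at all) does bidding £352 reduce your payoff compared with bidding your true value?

£0

Bidding your value £2472: you lose (since £2472 < £2931). Payoff £0.
Bidding £352: you lose. Payoff £0.
Difference = £0 − £0 = £0; both bids lead to the same outcome because the competing bid is above both your value and your alternative bid.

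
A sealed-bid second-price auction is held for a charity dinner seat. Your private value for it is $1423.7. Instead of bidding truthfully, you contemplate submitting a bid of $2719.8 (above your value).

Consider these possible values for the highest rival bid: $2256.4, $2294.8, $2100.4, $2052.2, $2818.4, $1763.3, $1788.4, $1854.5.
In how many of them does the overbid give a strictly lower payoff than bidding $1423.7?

The deviation hurts exactly when the highest competing bid lies strictly between $1423.7 and $2719.8 — overbidding then wins at a price above your value.
$2256.4: inside the interval → strictly worse (loss $832.7).
$2294.8: inside the interval → strictly worse (loss $871.1).
$2100.4: inside the interval → strictly worse (loss $676.7).
$2052.2: inside the interval → strictly worse (loss $628.5).
$2818.4: above both → same outcome either way.
$1763.3: inside the interval → strictly worse (loss $339.6).
$1788.4: inside the interval → strictly worse (loss $364.7).
$1854.5: inside the interval → strictly worse (loss $430.8).
Count: 7.

7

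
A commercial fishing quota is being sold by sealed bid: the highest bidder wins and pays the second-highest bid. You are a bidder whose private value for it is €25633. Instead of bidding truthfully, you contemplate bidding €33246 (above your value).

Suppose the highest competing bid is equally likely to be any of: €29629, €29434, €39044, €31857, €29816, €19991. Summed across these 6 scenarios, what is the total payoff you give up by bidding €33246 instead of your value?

€18204

The deviation costs you only when the competing bid falls strictly between €25633 and €33246; elsewhere both bids give the same outcome.
€29629: truthful payoff €0, deviation payoff −€3996 → loss €3996.
€29434: truthful payoff €0, deviation payoff −€3801 → loss €3801.
€39044: outcomes coincide → loss €0.
€31857: truthful payoff €0, deviation payoff −€6224 → loss €6224.
€29816: truthful payoff €0, deviation payoff −€4183 → loss €4183.
€19991: outcomes coincide → loss €0.
Total loss = €3996 + €3801 + €6224 + €4183 = €18204.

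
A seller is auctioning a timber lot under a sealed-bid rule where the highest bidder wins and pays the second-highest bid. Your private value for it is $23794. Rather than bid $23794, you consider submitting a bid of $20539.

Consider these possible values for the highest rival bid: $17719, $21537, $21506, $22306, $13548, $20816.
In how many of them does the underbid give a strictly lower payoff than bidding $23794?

The deviation hurts exactly when the highest competing bid lies strictly between $20539 and $23794 — underbidding then forfeits a profitable win.
$17719: below both → same outcome either way.
$21537: inside the interval → strictly worse (loss $2257).
$21506: inside the interval → strictly worse (loss $2288).
$22306: inside the interval → strictly worse (loss $1488).
$13548: below both → same outcome either way.
$20816: inside the interval → strictly worse (loss $2978).
Count: 4.

4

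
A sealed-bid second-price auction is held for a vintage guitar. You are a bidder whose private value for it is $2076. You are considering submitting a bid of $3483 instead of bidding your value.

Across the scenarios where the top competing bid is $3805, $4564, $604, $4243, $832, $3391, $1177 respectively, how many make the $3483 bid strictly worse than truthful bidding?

1

The deviation hurts exactly when the highest competing bid lies strictly between $2076 and $3483 — overbidding then wins at a price above your value.
$3805: above both → same outcome either way.
$4564: above both → same outcome either way.
$604: below both → same outcome either way.
$4243: above both → same outcome either way.
$832: below both → same outcome either way.
$3391: inside the interval → strictly worse (loss $1315).
$1177: below both → same outcome either way.
Count: 1.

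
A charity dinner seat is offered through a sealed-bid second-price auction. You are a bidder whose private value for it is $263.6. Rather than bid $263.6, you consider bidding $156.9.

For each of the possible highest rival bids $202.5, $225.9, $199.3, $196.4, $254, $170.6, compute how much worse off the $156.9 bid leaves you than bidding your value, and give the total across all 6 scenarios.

$332.9

The deviation costs you only when the competing bid falls strictly between $156.9 and $263.6; elsewhere both bids give the same outcome.
$202.5: truthful payoff $61.1, deviation payoff $0 → loss $61.1.
$225.9: truthful payoff $37.7, deviation payoff $0 → loss $37.7.
$199.3: truthful payoff $64.3, deviation payoff $0 → loss $64.3.
$196.4: truthful payoff $67.2, deviation payoff $0 → loss $67.2.
$254: truthful payoff $9.6, deviation payoff $0 → loss $9.6.
$170.6: truthful payoff $93, deviation payoff $0 → loss $93.
Total loss = $61.1 + $37.7 + $64.3 + $67.2 + $9.6 + $93 = $332.9.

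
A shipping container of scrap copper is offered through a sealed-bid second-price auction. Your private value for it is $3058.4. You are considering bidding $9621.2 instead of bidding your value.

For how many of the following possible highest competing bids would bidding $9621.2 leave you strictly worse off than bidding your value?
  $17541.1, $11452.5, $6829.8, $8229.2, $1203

The deviation hurts exactly when the highest competing bid lies strictly between $3058.4 and $9621.2 — overbidding then wins at a price above your value.
$17541.1: above both → same outcome either way.
$11452.5: above both → same outcome either way.
$6829.8: inside the interval → strictly worse (loss $3771.4).
$8229.2: inside the interval → strictly worse (loss $5170.8).
$1203: below both → same outcome either way.
Count: 2.

2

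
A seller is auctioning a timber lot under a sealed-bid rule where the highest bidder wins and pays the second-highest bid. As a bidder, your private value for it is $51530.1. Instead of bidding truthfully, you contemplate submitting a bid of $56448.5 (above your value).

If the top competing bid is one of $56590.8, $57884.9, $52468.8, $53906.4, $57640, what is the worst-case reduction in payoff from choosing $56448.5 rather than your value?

$56590.8: same outcome either way → loss $0.
$57884.9: same outcome either way → loss $0.
$52468.8: truthful gives $0, deviation gives −$938.7 → loss $938.7.
$53906.4: truthful gives $0, deviation gives −$2376.3 → loss $2376.3.
$57640: same outcome either way → loss $0.
Maximum loss: $2376.3.

$2376.3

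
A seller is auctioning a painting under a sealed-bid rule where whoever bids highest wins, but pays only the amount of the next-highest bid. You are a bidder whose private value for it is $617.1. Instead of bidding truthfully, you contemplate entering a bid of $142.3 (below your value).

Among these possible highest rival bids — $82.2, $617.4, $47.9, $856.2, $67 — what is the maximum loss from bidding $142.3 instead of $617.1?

$82.2: same outcome either way → loss $0.
$617.4: same outcome either way → loss $0.
$47.9: same outcome either way → loss $0.
$856.2: same outcome either way → loss $0.
$67: same outcome either way → loss $0.
Maximum loss: $0.

$0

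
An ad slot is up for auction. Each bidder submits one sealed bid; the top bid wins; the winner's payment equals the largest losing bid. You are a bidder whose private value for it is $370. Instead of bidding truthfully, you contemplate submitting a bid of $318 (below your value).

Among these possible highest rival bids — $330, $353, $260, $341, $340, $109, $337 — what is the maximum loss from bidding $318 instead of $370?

$330: truthful gives $40, deviation gives $0 → loss $40.
$353: truthful gives $17, deviation gives $0 → loss $17.
$260: same outcome either way → loss $0.
$341: truthful gives $29, deviation gives $0 → loss $29.
$340: truthful gives $30, deviation gives $0 → loss $30.
$109: same outcome either way → loss $0.
$337: truthful gives $33, deviation gives $0 → loss $33.
Maximum loss: $40.

$40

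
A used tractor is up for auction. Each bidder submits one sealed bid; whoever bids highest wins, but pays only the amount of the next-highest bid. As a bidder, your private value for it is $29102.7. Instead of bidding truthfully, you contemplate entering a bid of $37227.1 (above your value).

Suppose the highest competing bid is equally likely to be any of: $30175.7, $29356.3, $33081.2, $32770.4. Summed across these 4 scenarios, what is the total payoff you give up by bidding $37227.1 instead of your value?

The deviation costs you only when the competing bid falls strictly between $29102.7 and $37227.1; elsewhere both bids give the same outcome.
$30175.7: truthful payoff $0, deviation payoff −$1073 → loss $1073.
$29356.3: truthful payoff $0, deviation payoff −$253.6 → loss $253.6.
$33081.2: truthful payoff $0, deviation payoff −$3978.5 → loss $3978.5.
$32770.4: truthful payoff $0, deviation payoff −$3667.7 → loss $3667.7.
Total loss = $1073 + $253.6 + $3978.5 + $3667.7 = $8972.8.

$8972.8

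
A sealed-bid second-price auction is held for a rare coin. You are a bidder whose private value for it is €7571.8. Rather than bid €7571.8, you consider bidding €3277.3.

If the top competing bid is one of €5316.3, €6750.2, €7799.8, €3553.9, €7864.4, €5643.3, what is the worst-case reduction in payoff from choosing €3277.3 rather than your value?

€4017.9

€5316.3: truthful gives €2255.5, deviation gives €0 → loss €2255.5.
€6750.2: truthful gives €821.6, deviation gives €0 → loss €821.6.
€7799.8: same outcome either way → loss €0.
€3553.9: truthful gives €4017.9, deviation gives €0 → loss €4017.9.
€7864.4: same outcome either way → loss €0.
€5643.3: truthful gives €1928.5, deviation gives €0 → loss €1928.5.
Maximum loss: €4017.9.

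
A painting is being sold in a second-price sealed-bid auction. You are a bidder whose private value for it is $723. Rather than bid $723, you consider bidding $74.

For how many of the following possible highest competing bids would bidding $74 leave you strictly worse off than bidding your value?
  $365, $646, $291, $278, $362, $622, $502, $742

The deviation hurts exactly when the highest competing bid lies strictly between $74 and $723 — underbidding then forfeits a profitable win.
$365: inside the interval → strictly worse (loss $358).
$646: inside the interval → strictly worse (loss $77).
$291: inside the interval → strictly worse (loss $432).
$278: inside the interval → strictly worse (loss $445).
$362: inside the interval → strictly worse (loss $361).
$622: inside the interval → strictly worse (loss $101).
$502: inside the interval → strictly worse (loss $221).
$742: above both → same outcome either way.
Count: 7.

7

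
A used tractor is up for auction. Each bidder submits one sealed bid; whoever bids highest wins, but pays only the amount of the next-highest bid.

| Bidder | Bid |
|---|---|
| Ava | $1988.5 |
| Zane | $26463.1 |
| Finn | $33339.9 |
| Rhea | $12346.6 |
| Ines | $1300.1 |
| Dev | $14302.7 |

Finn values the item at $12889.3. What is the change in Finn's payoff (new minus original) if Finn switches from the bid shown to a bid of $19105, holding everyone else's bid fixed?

The highest bid among the other bidders is $26463.1; Finn's bid doesn't change that.
Original bid $33339.9: Finn is highest, pays the top rival bid $26463.1; payoff $12889.3 − $26463.1 = −$13573.8.
Alternative bid $19105: Finn is not highest (top rival bid is $26463.1); payoff $0.
Change in payoff = $0 − (−$13573.8) = $13573.8.

$13573.8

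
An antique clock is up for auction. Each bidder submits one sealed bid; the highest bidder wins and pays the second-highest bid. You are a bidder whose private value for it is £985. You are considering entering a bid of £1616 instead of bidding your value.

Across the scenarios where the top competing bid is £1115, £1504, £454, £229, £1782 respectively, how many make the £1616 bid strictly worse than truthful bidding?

The deviation hurts exactly when the highest competing bid lies strictly between £985 and £1616 — overbidding then wins at a price above your value.
£1115: inside the interval → strictly worse (loss £130).
£1504: inside the interval → strictly worse (loss £519).
£454: below both → same outcome either way.
£229: below both → same outcome either way.
£1782: above both → same outcome either way.
Count: 2.

2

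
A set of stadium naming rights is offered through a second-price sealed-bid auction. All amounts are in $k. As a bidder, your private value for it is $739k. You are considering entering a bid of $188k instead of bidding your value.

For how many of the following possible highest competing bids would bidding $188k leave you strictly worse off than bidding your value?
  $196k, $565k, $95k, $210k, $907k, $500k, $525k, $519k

6

The deviation hurts exactly when the highest competing bid lies strictly between $188k and $739k — underbidding then forfeits a profitable win.
$196k: inside the interval → strictly worse (loss $543k).
$565k: inside the interval → strictly worse (loss $174k).
$95k: below both → same outcome either way.
$210k: inside the interval → strictly worse (loss $529k).
$907k: above both → same outcome either way.
$500k: inside the interval → strictly worse (loss $239k).
$525k: inside the interval → strictly worse (loss $214k).
$519k: inside the interval → strictly worse (loss $220k).
Count: 6.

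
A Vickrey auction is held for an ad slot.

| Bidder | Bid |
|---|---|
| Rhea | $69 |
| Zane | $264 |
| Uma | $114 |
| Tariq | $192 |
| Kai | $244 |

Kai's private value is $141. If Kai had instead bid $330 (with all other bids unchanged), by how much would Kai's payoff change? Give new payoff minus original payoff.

−$123

The highest bid among the other bidders is $264; Kai's bid doesn't change that.
Original bid $244: Kai is not highest (top rival bid is $264); payoff $0.
Alternative bid $330: Kai is highest, pays the top rival bid $264; payoff $141 − $264 = −$123.
Change in payoff = −$123 − ($0) = −$123.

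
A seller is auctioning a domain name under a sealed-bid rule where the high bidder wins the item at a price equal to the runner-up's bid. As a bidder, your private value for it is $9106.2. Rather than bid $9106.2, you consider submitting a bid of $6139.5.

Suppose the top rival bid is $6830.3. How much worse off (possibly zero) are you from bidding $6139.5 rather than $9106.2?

$2275.9

Bidding your value $9106.2: you win (since $9106.2 > $6830.3) and pay $6830.3. Payoff $2275.9.
Bidding $6139.5: you lose. Payoff $0.
The competing bid $6830.3 lies between your shaded bid and your value, so underbidding forfeits an item you could have won at a profitable price.
Loss from deviating = $2275.9 − ($0) = $2275.9.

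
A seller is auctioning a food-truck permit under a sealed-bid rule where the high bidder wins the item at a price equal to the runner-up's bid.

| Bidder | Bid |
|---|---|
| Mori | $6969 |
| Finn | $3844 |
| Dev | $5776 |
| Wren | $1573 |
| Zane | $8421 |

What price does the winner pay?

Highest bid: Zane at $8421, so Zane wins.
Second-highest bid: Mori at $6969 — that is the price the winner pays.

$6969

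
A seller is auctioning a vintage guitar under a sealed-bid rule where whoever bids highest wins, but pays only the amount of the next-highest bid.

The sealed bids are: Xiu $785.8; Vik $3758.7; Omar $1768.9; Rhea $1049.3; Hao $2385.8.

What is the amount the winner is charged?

Highest bid: Vik at $3758.7, so Vik wins.
Second-highest bid: Hao at $2385.8 — that is the price the winner pays.

$2385.8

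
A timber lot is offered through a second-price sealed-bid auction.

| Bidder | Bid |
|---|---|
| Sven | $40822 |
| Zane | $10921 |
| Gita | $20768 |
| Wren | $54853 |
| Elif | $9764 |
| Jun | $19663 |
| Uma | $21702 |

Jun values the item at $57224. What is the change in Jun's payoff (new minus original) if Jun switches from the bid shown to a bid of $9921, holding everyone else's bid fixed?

$0

The highest bid among the other bidders is $54853; Jun's bid doesn't change that.
Original bid $19663: Jun is not highest (top rival bid is $54853); payoff $0.
Alternative bid $9921: Jun is not highest (top rival bid is $54853); payoff $0.
Change in payoff = $0 − ($0) = $0.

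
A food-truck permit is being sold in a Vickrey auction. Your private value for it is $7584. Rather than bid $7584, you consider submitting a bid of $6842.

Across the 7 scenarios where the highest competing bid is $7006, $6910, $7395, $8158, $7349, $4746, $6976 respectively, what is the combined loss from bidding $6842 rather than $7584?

$2284

The deviation costs you only when the competing bid falls strictly between $6842 and $7584; elsewhere both bids give the same outcome.
$7006: truthful payoff $578, deviation payoff $0 → loss $578.
$6910: truthful payoff $674, deviation payoff $0 → loss $674.
$7395: truthful payoff $189, deviation payoff $0 → loss $189.
$8158: outcomes coincide → loss $0.
$7349: truthful payoff $235, deviation payoff $0 → loss $235.
$4746: outcomes coincide → loss $0.
$6976: truthful payoff $608, deviation payoff $0 → loss $608.
Total loss = $578 + $674 + $189 + $235 + $608 = $2284.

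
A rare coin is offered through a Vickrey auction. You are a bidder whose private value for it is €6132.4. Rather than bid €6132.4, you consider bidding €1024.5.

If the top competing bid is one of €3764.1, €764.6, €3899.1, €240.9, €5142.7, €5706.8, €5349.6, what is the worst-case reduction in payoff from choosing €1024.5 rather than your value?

€3764.1: truthful gives €2368.3, deviation gives €0 → loss €2368.3.
€764.6: same outcome either way → loss €0.
€3899.1: truthful gives €2233.3, deviation gives €0 → loss €2233.3.
€240.9: same outcome either way → loss €0.
€5142.7: truthful gives €989.7, deviation gives €0 → loss €989.7.
€5706.8: truthful gives €425.6, deviation gives €0 → loss €425.6.
€5349.6: truthful gives €782.8, deviation gives €0 → loss €782.8.
Maximum loss: €2368.3.

€2368.3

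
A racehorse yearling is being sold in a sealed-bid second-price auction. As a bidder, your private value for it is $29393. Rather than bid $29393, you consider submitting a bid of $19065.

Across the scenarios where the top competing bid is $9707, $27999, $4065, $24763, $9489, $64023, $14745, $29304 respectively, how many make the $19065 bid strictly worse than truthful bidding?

The deviation hurts exactly when the highest competing bid lies strictly between $19065 and $29393 — underbidding then forfeits a profitable win.
$9707: below both → same outcome either way.
$27999: inside the interval → strictly worse (loss $1394).
$4065: below both → same outcome either way.
$24763: inside the interval → strictly worse (loss $4630).
$9489: below both → same outcome either way.
$64023: above both → same outcome either way.
$14745: below both → same outcome either way.
$29304: inside the interval → strictly worse (loss $89).
Count: 3.

3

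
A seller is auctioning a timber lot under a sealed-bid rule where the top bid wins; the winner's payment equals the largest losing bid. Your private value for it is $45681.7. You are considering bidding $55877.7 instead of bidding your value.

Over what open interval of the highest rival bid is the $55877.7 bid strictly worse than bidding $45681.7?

($45681.7, $55877.7)

If the competing bid is below $45681.7, both bids win at the same price — no difference.
If it is above $55877.7, both bids lose — no difference.
If it lies strictly between $45681.7 and $55877.7, bidding your value loses (payoff 0) while bidding $55877.7 wins at a price above your value (payoff negative).
So the deviation strictly hurts on the open interval ($45681.7, $55877.7).
In a second-price auction your bid sets only whether you win, not what you pay, so bidding your true value is weakly dominant.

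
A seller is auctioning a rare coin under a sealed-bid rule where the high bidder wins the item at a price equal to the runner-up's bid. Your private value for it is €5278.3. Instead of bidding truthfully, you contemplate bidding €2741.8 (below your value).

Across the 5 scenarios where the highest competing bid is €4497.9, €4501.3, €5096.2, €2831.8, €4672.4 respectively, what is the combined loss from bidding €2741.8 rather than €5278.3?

€4791.9

The deviation costs you only when the competing bid falls strictly between €2741.8 and €5278.3; elsewhere both bids give the same outcome.
€4497.9: truthful payoff €780.4, deviation payoff €0 → loss €780.4.
€4501.3: truthful payoff €777, deviation payoff €0 → loss €777.
€5096.2: truthful payoff €182.1, deviation payoff €0 → loss €182.1.
€2831.8: truthful payoff €2446.5, deviation payoff €0 → loss €2446.5.
€4672.4: truthful payoff €605.9, deviation payoff €0 → loss €605.9.
Total loss = €780.4 + €777 + €182.1 + €2446.5 + €605.9 = €4791.9.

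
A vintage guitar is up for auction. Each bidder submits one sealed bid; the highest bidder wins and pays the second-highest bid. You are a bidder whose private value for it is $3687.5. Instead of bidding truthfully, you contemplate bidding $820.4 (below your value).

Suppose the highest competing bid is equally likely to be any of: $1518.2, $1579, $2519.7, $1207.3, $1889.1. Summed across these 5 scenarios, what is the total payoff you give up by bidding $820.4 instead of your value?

The deviation costs you only when the competing bid falls strictly between $820.4 and $3687.5; elsewhere both bids give the same outcome.
$1518.2: truthful payoff $2169.3, deviation payoff $0 → loss $2169.3.
$1579: truthful payoff $2108.5, deviation payoff $0 → loss $2108.5.
$2519.7: truthful payoff $1167.8, deviation payoff $0 → loss $1167.8.
$1207.3: truthful payoff $2480.2, deviation payoff $0 → loss $2480.2.
$1889.1: truthful payoff $1798.4, deviation payoff $0 → loss $1798.4.
Total loss = $2169.3 + $2108.5 + $1167.8 + $2480.2 + $1798.4 = $9724.2.
Because the price is fixed by the runner-up's bid, deviating from your value can only change a good outcome into a bad one — never the reverse.

$9724.2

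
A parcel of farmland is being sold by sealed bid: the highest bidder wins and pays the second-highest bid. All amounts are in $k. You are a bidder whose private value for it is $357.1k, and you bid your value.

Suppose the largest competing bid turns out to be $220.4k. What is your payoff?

$136.7k

Your bid $357.1k exceeds the highest competing bid $220.4k, so you win.
In a second-price auction the winner pays the second-highest bid, $220.4k.
Payoff = value − price = $357.1k − $220.4k = $136.7k.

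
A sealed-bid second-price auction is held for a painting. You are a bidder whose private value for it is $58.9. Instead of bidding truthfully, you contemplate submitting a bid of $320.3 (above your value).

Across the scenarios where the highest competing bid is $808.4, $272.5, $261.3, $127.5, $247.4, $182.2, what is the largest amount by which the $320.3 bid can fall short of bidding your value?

$213.6

$808.4: same outcome either way → loss $0.
$272.5: truthful gives $0, deviation gives −$213.6 → loss $213.6.
$261.3: truthful gives $0, deviation gives −$202.4 → loss $202.4.
$127.5: truthful gives $0, deviation gives −$68.6 → loss $68.6.
$247.4: truthful gives $0, deviation gives −$188.5 → loss $188.5.
$182.2: truthful gives $0, deviation gives −$123.3 → loss $123.3.
Maximum loss: $213.6.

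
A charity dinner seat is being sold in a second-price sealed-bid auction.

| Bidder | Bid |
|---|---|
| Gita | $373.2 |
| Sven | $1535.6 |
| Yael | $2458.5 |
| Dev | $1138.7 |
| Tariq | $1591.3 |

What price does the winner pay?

$1591.3

Highest bid: Yael at $2458.5, so Yael wins.
Second-highest bid: Tariq at $1591.3 — that is the price the winner pays.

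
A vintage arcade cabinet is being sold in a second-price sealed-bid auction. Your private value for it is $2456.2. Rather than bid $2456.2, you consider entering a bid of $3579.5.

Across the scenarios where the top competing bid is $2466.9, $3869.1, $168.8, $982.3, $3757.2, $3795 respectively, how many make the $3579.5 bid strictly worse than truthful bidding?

1

The deviation hurts exactly when the highest competing bid lies strictly between $2456.2 and $3579.5 — overbidding then wins at a price above your value.
$2466.9: inside the interval → strictly worse (loss $10.7).
$3869.1: above both → same outcome either way.
$168.8: below both → same outcome either way.
$982.3: below both → same outcome either way.
$3757.2: above both → same outcome either way.
$3795: above both → same outcome either way.
Count: 1.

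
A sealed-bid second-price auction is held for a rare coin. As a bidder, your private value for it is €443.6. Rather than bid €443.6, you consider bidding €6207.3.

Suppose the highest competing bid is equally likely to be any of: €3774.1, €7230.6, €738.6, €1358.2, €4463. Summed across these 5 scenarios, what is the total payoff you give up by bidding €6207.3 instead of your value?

€8559.5

The deviation costs you only when the competing bid falls strictly between €443.6 and €6207.3; elsewhere both bids give the same outcome.
€3774.1: truthful payoff €0, deviation payoff −€3330.5 → loss €3330.5.
€7230.6: outcomes coincide → loss €0.
€738.6: truthful payoff €0, deviation payoff −€295 → loss €295.
€1358.2: truthful payoff €0, deviation payoff −€914.6 → loss €914.6.
€4463: truthful payoff €0, deviation payoff −€4019.4 → loss €4019.4.
Total loss = €3330.5 + €295 + €914.6 + €4019.4 = €8559.5.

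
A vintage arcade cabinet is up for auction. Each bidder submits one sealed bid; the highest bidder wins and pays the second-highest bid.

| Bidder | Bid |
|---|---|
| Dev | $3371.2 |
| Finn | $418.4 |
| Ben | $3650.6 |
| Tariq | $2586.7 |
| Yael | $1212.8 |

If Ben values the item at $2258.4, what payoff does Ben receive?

−$1112.8

Highest bid: Ben at $3650.6, so Ben wins.
Second-highest bid: Dev at $3371.2 — that is the price the winner pays.
Ben's payoff = value − price = $2258.4 − $3371.2 = −$1112.8.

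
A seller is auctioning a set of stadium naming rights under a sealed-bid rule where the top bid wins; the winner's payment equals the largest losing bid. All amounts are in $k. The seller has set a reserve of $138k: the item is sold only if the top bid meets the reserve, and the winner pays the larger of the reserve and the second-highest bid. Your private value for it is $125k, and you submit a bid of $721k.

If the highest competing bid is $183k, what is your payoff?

Your bid $721k is the highest and exceeds the reserve.
Price = max(second-highest bid, reserve) = max($183k, $138k) = $183k.
Payoff = $125k − $183k = −$58k.

−$58k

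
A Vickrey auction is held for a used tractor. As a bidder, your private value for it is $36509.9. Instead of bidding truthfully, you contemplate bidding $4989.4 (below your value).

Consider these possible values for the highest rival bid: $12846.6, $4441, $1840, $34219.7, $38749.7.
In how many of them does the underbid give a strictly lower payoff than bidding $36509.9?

2

The deviation hurts exactly when the highest competing bid lies strictly between $4989.4 and $36509.9 — underbidding then forfeits a profitable win.
$12846.6: inside the interval → strictly worse (loss $23663.3).
$4441: below both → same outcome either way.
$1840: below both → same outcome either way.
$34219.7: inside the interval → strictly worse (loss $2290.2).
$38749.7: above both → same outcome either way.
Count: 2.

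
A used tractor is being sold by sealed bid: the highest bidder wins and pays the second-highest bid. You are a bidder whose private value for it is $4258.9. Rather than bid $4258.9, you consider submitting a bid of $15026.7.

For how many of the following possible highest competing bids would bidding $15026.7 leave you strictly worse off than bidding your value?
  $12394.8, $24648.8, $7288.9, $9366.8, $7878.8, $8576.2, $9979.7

The deviation hurts exactly when the highest competing bid lies strictly between $4258.9 and $15026.7 — overbidding then wins at a price above your value.
$12394.8: inside the interval → strictly worse (loss $8135.9).
$24648.8: above both → same outcome either way.
$7288.9: inside the interval → strictly worse (loss $3030).
$9366.8: inside the interval → strictly worse (loss $5107.9).
$7878.8: inside the interval → strictly worse (loss $3619.9).
$8576.2: inside the interval → strictly worse (loss $4317.3).
$9979.7: inside the interval → strictly worse (loss $5720.8).
Count: 6.

6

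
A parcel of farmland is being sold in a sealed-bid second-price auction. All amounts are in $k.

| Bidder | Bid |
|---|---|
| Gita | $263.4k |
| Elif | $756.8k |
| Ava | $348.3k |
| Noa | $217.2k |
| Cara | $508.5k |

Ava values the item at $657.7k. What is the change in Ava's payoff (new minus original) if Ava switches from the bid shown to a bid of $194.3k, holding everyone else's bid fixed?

The highest bid among the other bidders is $756.8k; Ava's bid doesn't change that.
Original bid $348.3k: Ava is not highest (top rival bid is $756.8k); payoff $0k.
Alternative bid $194.3k: Ava is not highest (top rival bid is $756.8k); payoff $0k.
Change in payoff = $0k − ($0k) = $0k.

$0k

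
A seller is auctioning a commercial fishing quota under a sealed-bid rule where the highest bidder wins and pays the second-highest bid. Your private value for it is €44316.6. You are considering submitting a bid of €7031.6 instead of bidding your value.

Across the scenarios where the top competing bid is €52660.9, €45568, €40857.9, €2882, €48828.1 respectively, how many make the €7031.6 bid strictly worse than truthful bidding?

1

The deviation hurts exactly when the highest competing bid lies strictly between €7031.6 and €44316.6 — underbidding then forfeits a profitable win.
€52660.9: above both → same outcome either way.
€45568: above both → same outcome either way.
€40857.9: inside the interval → strictly worse (loss €3458.7).
€2882: below both → same outcome either way.
€48828.1: above both → same outcome either way.
Count: 1.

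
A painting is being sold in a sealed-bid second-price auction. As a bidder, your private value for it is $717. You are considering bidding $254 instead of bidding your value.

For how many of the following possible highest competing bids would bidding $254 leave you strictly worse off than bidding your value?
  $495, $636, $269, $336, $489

The deviation hurts exactly when the highest competing bid lies strictly between $254 and $717 — underbidding then forfeits a profitable win.
$495: inside the interval → strictly worse (loss $222).
$636: inside the interval → strictly worse (loss $81).
$269: inside the interval → strictly worse (loss $448).
$336: inside the interval → strictly worse (loss $381).
$489: inside the interval → strictly worse (loss $228).
Count: 5.

5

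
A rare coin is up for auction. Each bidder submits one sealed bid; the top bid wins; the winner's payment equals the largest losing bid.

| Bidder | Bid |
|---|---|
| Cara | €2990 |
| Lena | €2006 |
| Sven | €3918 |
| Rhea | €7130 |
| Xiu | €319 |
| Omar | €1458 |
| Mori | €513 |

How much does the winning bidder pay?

Highest bid: Rhea at €7130, so Rhea wins.
Second-highest bid: Sven at €3918 — that is the price the winner pays.

€3918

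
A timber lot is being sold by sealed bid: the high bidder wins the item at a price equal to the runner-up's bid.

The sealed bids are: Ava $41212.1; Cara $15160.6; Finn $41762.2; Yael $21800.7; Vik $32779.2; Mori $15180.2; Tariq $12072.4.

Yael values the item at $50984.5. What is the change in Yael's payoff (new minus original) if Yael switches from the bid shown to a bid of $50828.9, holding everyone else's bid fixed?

$9222.3

The highest bid among the other bidders is $41762.2; Yael's bid doesn't change that.
Original bid $21800.7: Yael is not highest (top rival bid is $41762.2); payoff $0.
Alternative bid $50828.9: Yael is highest, pays the top rival bid $41762.2; payoff $50984.5 − $41762.2 = $9222.3.
Change in payoff = $9222.3 − ($0) = $9222.3.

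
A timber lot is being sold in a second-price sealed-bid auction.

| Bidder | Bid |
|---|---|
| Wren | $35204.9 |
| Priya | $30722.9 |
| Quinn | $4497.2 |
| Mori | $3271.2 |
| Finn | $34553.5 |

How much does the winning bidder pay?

$34553.5

Highest bid: Wren at $35204.9, so Wren wins.
Second-highest bid: Finn at $34553.5 — that is the price the winner pays.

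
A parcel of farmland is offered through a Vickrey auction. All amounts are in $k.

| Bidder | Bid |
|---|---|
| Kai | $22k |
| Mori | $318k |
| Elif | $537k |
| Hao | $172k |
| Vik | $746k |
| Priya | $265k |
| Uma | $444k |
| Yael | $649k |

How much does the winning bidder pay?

$649k

Highest bid: Vik at $746k, so Vik wins.
Second-highest bid: Yael at $649k — that is the price the winner pays.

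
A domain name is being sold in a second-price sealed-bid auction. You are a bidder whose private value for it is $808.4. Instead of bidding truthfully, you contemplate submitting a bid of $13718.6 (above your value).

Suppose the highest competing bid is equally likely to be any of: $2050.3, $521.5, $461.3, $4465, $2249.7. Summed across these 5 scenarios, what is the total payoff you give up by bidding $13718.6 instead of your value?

$6339.8

The deviation costs you only when the competing bid falls strictly between $808.4 and $13718.6; elsewhere both bids give the same outcome.
$2050.3: truthful payoff $0, deviation payoff −$1241.9 → loss $1241.9.
$521.5: outcomes coincide → loss $0.
$461.3: outcomes coincide → loss $0.
$4465: truthful payoff $0, deviation payoff −$3656.6 → loss $3656.6.
$2249.7: truthful payoff $0, deviation payoff −$1441.3 → loss $1441.3.
Total loss = $1241.9 + $3656.6 + $1441.3 = $6339.8.
In a second-price auction your bid sets only whether you win, not what you pay, so bidding your true value is weakly dominant.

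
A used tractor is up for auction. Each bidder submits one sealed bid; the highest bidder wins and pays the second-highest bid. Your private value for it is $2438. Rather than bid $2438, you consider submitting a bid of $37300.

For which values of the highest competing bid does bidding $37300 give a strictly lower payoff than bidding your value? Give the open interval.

If the competing bid is below $2438, both bids win at the same price — no difference.
If it is above $37300, both bids lose — no difference.
If it lies strictly between $2438 and $37300, bidding your value loses (payoff 0) while bidding $37300 wins at a price above your value (payoff negative).
So the deviation strictly hurts on the open interval ($2438, $37300).

($2438, $37300)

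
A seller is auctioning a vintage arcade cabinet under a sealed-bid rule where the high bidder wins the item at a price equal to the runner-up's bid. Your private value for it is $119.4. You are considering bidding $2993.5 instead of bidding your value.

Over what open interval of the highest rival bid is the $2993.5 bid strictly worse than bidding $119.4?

($119.4, $2993.5)

If the competing bid is below $119.4, both bids win at the same price — no difference.
If it is above $2993.5, both bids lose — no difference.
If it lies strictly between $119.4 and $2993.5, bidding your value loses (payoff 0) while bidding $2993.5 wins at a price above your value (payoff negative).
So the deviation strictly hurts on the open interval ($119.4, $2993.5).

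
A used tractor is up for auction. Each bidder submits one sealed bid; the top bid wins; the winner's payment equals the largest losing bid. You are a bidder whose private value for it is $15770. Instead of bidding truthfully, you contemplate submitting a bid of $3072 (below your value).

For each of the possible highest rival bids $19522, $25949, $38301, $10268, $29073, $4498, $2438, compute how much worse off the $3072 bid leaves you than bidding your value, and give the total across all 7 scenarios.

The deviation costs you only when the competing bid falls strictly between $3072 and $15770; elsewhere both bids give the same outcome.
$19522: outcomes coincide → loss $0.
$25949: outcomes coincide → loss $0.
$38301: outcomes coincide → loss $0.
$10268: truthful payoff $5502, deviation payoff $0 → loss $5502.
$29073: outcomes coincide → loss $0.
$4498: truthful payoff $11272, deviation payoff $0 → loss $11272.
$2438: outcomes coincide → loss $0.
Total loss = $5502 + $11272 = $16774.
Because the price is fixed by the runner-up's bid, deviating from your value can only change a good outcome into a bad one — never the reverse.

$16774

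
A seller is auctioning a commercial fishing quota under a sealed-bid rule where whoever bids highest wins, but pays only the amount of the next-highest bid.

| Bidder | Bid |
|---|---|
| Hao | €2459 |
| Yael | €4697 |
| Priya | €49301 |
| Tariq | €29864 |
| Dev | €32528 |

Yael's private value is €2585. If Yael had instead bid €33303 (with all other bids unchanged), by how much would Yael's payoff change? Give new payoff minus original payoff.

The highest bid among the other bidders is €49301; Yael's bid doesn't change that.
Original bid €4697: Yael is not highest (top rival bid is €49301); payoff €0.
Alternative bid €33303: Yael is not highest (top rival bid is €49301); payoff €0.
Change in payoff = €0 − (€0) = €0.

€0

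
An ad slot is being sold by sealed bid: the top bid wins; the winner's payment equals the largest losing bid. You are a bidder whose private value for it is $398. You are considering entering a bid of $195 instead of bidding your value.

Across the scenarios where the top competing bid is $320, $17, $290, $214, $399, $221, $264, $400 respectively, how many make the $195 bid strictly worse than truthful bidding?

The deviation hurts exactly when the highest competing bid lies strictly between $195 and $398 — underbidding then forfeits a profitable win.
$320: inside the interval → strictly worse (loss $78).
$17: below both → same outcome either way.
$290: inside the interval → strictly worse (loss $108).
$214: inside the interval → strictly worse (loss $184).
$399: above both → same outcome either way.
$221: inside the interval → strictly worse (loss $177).
$264: inside the interval → strictly worse (loss $134).
$400: above both → same outcome either way.
Count: 5.

5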